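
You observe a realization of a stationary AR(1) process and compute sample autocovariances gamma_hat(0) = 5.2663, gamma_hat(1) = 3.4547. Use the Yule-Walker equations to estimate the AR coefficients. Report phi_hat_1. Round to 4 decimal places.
\hat\phi_{1} = 0.6560

The Yule-Walker equations for an AR(p) process read, in matrix form,
  Gamma_p phi = r_p,   with   (Gamma_p)_{ij} = gamma(|i - j|),
                       (r_p)_i = gamma(i),   i,j = 1..p.
Substitute the sample gammas (Toeplitz matrix and right-hand side of size 1):
  Gamma_p = [[5.2663]]
  r_p     = [3.4547]
With p = 1 this is the single equation gamma(0) phi_1 = gamma(1):
  phi_hat_1 = gamma(1) / gamma(0) = 3.4547 / 5.2663 = 0.6560.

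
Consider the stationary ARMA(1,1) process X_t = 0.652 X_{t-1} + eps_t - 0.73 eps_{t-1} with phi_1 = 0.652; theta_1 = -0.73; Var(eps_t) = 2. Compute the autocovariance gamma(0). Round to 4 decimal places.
\gamma(0) = 2.0212

Multiply the model equation by X_{t-k} and take expectations. With theta_0 = psi_0 = 1 and psi_j the MA(infinity) weights, this gives
  gamma(k) - sum_i phi_i gamma(k-i) = c_k,
  c_k = sigma^2 * sum_{j=k..q} theta_j psi_{j-k}   (c_k = 0 for k > q),
using gamma(-m) = gamma(m).
psi-weights needed (psi_j = theta_j + sum_i phi_i psi_{j-i}):
  psi_1 = theta_1 + phi_1 = -0.73 + (0.652) = -0.078
Right-hand sides:
  c_0 = sigma^2 (1 + theta_1 psi_1) = 2 * (1 + (-0.73)(-0.078)) = 2 * 1.05694 = 2.11388
  c_1 = sigma^2 theta_1 = 2 * (-0.73) = -1.46
  c_2 = 0
Equations for k = 0 and k = 1 (AR order 1):
  gamma(0) = phi_1 gamma(1) + c_0
  gamma(1) = phi_1 gamma(0) + c_1
Substituting the second into the first: gamma(0) (1 - phi_1^2) = c_0 + phi_1 c_1, so
  gamma(0) = (c_0 + phi_1 c_1) / (1 - phi_1^2) = (2.11388 + (0.652)(-1.46)) / (1 - (0.652)^2) = 1.16196 / 0.574896 = 2.021166.
Therefore gamma(0) = 2.0212 (to 4 decimal places).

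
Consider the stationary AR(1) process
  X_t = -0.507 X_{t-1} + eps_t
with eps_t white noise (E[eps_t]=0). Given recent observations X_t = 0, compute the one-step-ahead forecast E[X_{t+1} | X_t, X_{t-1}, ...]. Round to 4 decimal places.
E[X_{t+1} \mid \mathcal F_t] = 0.0000

For an AR(p) model X_t = c + sum_i phi_i X_{t-i} + eps_t, the
one-step-ahead conditional mean is
  E[X_{t+1} | X_t, ...] = c + sum_i phi_i X_{t+1-i}.
Substitute known values:
  E[X_{t+1} | ...] = (-0.507) * (0)
                   = 0.0000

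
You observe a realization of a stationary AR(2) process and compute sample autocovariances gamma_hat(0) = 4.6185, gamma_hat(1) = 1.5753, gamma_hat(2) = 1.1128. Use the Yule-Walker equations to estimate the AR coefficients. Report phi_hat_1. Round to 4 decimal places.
\hat\phi_{1} = 0.2930

The Yule-Walker equations for an AR(p) process read, in matrix form,
  Gamma_p phi = r_p,   with   (Gamma_p)_{ij} = gamma(|i - j|),
                       (r_p)_i = gamma(i),   i,j = 1..p.
Substitute the sample gammas (Toeplitz matrix and right-hand side of size 2):
  Gamma_p = [[4.6185, 1.5753], [1.5753, 4.6185]]
  r_p     = [1.5753, 1.1128]
Written out:
  4.6185 phi_1 + 1.5753 phi_2 = 1.5753
  1.5753 phi_1 + 4.6185 phi_2 = 1.1128
Solve by Cramer's rule:
  det = gamma(0)^2 - gamma(1)^2 = (4.6185)^2 - (1.5753)^2 = 21.33054225 - 2.48157009 = 18.84897216
  phi_hat_1 = [gamma(1) gamma(0) - gamma(1) gamma(2)] / det = [(1.5753)(4.6185) - (1.5753)(1.1128)] / 18.84897216 = 5.52252921 / 18.84897216 = 0.293
  phi_hat_2 = [gamma(0) gamma(2) - gamma(1)^2] / det = [(4.6185)(1.1128) - (1.5753)^2] / 18.84897216 = 2.65789671 / 18.84897216 = 0.141
So phi_hat = [0.2930, 0.1410].
Therefore phi_hat_1 = 0.2930.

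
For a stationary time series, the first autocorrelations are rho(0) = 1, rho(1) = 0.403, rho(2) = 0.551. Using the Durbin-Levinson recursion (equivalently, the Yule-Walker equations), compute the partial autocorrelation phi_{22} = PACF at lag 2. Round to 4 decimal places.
\phi_{22} = 0.4639

The PACF at lag k is phi_{kk}, the last component of the solution
to the Yule-Walker system G_k phi = r_k where
  (G_k)_{ij} = rho(|i - j|), (r_k)_i = rho(i), i,j = 1..k.
Equivalently, Durbin-Levinson gives phi_{kk} iteratively:
  phi_{11} = rho(1)
  phi_{kk} = [rho(k) - sum_{j=1..k-1} phi_{k-1,j} rho(k-j)]
            / [1 - sum_{j=1..k-1} phi_{k-1,j} rho(j)],
  phi_{k,j} = phi_{k-1,j} - phi_{kk} phi_{k-1,k-j},  j = 1..k-1.
Step k = 1:
  phi_11 = rho(1) = 0.403.
Step k = 2:
  phi_22 = [rho(2) - phi_11 rho(1)] / [1 - phi_11 rho(1)] = [0.551 - (0.403)(0.403)] / [1 - (0.403)(0.403)]
         = 0.388591 / 0.837591 = 0.4639.
Therefore phi_{22} = 0.4639.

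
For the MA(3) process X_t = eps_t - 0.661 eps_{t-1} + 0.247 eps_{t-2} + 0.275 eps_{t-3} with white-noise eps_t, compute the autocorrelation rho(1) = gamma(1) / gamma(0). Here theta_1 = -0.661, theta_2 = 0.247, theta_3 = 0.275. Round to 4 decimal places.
\rho(1) = -0.4807

For an MA(q) process with theta_0 = 1, the autocovariance is
  gamma(k) = sigma^2 * sum_{i=0..q-k} theta_i * theta_{i+k},
and rho(k) = gamma(k) / gamma(0). Sigma^2 cancels.
  numerator   = (1)*(-0.661) + (-0.661)*(0.247) + (0.247)*(0.275) = -0.756342.
  denominator = (1)^2 + (-0.661)^2 + (0.247)^2 + (0.275)^2 = 1.573555.
  rho(1) = -0.756342 / 1.573555 = -0.4807.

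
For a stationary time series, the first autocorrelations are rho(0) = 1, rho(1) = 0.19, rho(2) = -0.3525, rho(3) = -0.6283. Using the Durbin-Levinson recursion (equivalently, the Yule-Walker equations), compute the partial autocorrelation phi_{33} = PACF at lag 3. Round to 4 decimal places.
\phi_{33} = -0.5670

The PACF at lag k is phi_{kk}, the last component of the solution
to the Yule-Walker system G_k phi = r_k where
  (G_k)_{ij} = rho(|i - j|), (r_k)_i = rho(i), i,j = 1..k.
Equivalently, Durbin-Levinson gives phi_{kk} iteratively:
  phi_{11} = rho(1)
  phi_{kk} = [rho(k) - sum_{j=1..k-1} phi_{k-1,j} rho(k-j)]
            / [1 - sum_{j=1..k-1} phi_{k-1,j} rho(j)],
  phi_{k,j} = phi_{k-1,j} - phi_{kk} phi_{k-1,k-j},  j = 1..k-1.
Step k = 1:
  phi_11 = rho(1) = 0.19.
Step k = 2:
  phi_22 = [rho(2) - phi_11 rho(1)] / [1 - phi_11 rho(1)] = [-0.3525 - (0.19)(0.19)] / [1 - (0.19)(0.19)]
         = -0.3886 / 0.9639 = -0.403154.
  Update: phi_21 = phi_11 - phi_22 phi_11 = 0.19 - (-0.403154)(0.19) = 0.266599.
Step k = 3:
  phi_33 = [rho(3) - phi_21 rho(2) - phi_22 rho(1)] / [1 - phi_21 rho(1) - phi_22 rho(2)]
    numerator   = -0.6283 - (0.266599)(-0.3525) - (-0.403154)(0.19) = -0.45772454
    denominator = 1 - (0.266599)(0.19) - (-0.403154)(-0.3525) = 0.80723441
  phi_33 = -0.45772454 / 0.80723441 = -0.567.
Therefore phi_{33} = -0.5670.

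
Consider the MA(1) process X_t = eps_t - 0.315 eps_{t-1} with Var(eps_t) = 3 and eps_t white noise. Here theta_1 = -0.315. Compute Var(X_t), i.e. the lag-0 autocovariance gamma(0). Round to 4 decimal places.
\gamma(0) = 3.2977

For an MA(q) process X_t = eps_t + sum_i theta_i eps_{t-i} with
Var(eps_t) = sigma^2, the variance is
  gamma(0) = sigma^2 * (1 + sum_i theta_i^2).
  sum_i theta_i^2 = (-0.315)^2 = 0.099225.
  gamma(0) = 3 * (1 + 0.099225) = 3 * 1.099225 = 3.297675, which rounds to 3.2977.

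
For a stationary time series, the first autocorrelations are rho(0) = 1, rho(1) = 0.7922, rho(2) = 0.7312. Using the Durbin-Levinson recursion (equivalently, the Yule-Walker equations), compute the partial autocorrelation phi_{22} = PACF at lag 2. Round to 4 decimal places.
\phi_{22} = 0.2782

The PACF at lag k is phi_{kk}, the last component of the solution
to the Yule-Walker system G_k phi = r_k where
  (G_k)_{ij} = rho(|i - j|), (r_k)_i = rho(i), i,j = 1..k.
Equivalently, Durbin-Levinson gives phi_{kk} iteratively:
  phi_{11} = rho(1)
  phi_{kk} = [rho(k) - sum_{j=1..k-1} phi_{k-1,j} rho(k-j)]
            / [1 - sum_{j=1..k-1} phi_{k-1,j} rho(j)],
  phi_{k,j} = phi_{k-1,j} - phi_{kk} phi_{k-1,k-j},  j = 1..k-1.
Step k = 1:
  phi_11 = rho(1) = 0.7922.
Step k = 2:
  phi_22 = [rho(2) - phi_11 rho(1)] / [1 - phi_11 rho(1)] = [0.7312 - (0.7922)(0.7922)] / [1 - (0.7922)(0.7922)]
         = 0.10361916 / 0.37241916 = 0.2782.
Therefore phi_{22} = 0.2782.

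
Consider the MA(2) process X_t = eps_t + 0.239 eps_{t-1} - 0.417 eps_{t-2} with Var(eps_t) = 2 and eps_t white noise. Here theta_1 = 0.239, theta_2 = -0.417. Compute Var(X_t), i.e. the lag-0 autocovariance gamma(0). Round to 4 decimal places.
\gamma(0) = 2.4620

For an MA(q) process X_t = eps_t + sum_i theta_i eps_{t-i} with
Var(eps_t) = sigma^2, the variance is
  gamma(0) = sigma^2 * (1 + sum_i theta_i^2).
  sum_i theta_i^2 = (0.239)^2 + (-0.417)^2 = 0.057121 + 0.173889 = 0.23101.
  gamma(0) = 2 * (1 + 0.23101) = 2 * 1.23101 = 2.46202, which rounds to 2.4620.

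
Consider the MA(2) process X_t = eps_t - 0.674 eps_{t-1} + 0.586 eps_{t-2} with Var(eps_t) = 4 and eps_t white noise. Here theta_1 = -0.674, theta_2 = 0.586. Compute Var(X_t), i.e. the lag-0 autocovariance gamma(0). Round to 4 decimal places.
\gamma(0) = 7.1907

For an MA(q) process X_t = eps_t + sum_i theta_i eps_{t-i} with
Var(eps_t) = sigma^2, the variance is
  gamma(0) = sigma^2 * (1 + sum_i theta_i^2).
  sum_i theta_i^2 = (-0.674)^2 + (0.586)^2 = 0.454276 + 0.343396 = 0.797672.
  gamma(0) = 4 * (1 + 0.797672) = 4 * 1.797672 = 7.190688, which rounds to 7.1907.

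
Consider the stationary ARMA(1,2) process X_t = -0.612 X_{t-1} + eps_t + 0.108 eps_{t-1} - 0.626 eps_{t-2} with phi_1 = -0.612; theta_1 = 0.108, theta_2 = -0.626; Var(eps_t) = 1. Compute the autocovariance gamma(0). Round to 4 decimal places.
\gamma(0) = 1.4152

Multiply the model equation by X_{t-k} and take expectations. With theta_0 = psi_0 = 1 and psi_j the MA(infinity) weights, this gives
  gamma(k) - sum_i phi_i gamma(k-i) = c_k,
  c_k = sigma^2 * sum_{j=k..q} theta_j psi_{j-k}   (c_k = 0 for k > q),
using gamma(-m) = gamma(m).
psi-weights needed (psi_j = theta_j + sum_i phi_i psi_{j-i}):
  psi_1 = theta_1 + phi_1 = 0.108 + (-0.612) = -0.504
  psi_2 = theta_2 + phi_1 psi_1 = -0.626 + (-0.612)(-0.504) = -0.317552
Right-hand sides:
  c_0 = sigma^2 (1 + theta_1 psi_1 + theta_2 psi_2) = 1 * (1 + (0.108)(-0.504) + (-0.626)(-0.317552)) = 1 * 1.144356 = 1.144356
  c_1 = sigma^2 (theta_1 + theta_2 psi_1) = 1 * (0.108 + (-0.626)(-0.504)) = 0.423504
  c_2 = sigma^2 theta_2 = 1 * (-0.626) = -0.626
Equations for k = 0 and k = 1 (AR order 1):
  gamma(0) = phi_1 gamma(1) + c_0
  gamma(1) = phi_1 gamma(0) + c_1
Substituting the second into the first: gamma(0) (1 - phi_1^2) = c_0 + phi_1 c_1, so
  gamma(0) = (c_0 + phi_1 c_1) / (1 - phi_1^2) = (1.144356 + (-0.612)(0.423504)) / (1 - (-0.612)^2) = 0.885171 / 0.625456 = 1.415241.
Therefore gamma(0) = 1.4152 (to 4 decimal places).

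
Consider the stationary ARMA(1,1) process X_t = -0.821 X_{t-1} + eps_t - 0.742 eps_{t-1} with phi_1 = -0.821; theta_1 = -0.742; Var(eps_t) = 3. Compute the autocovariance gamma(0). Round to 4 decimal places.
\gamma(0) = 25.4841

Multiply the model equation by X_{t-k} and take expectations. With theta_0 = psi_0 = 1 and psi_j the MA(infinity) weights, this gives
  gamma(k) - sum_i phi_i gamma(k-i) = c_k,
  c_k = sigma^2 * sum_{j=k..q} theta_j psi_{j-k}   (c_k = 0 for k > q),
using gamma(-m) = gamma(m).
psi-weights needed (psi_j = theta_j + sum_i phi_i psi_{j-i}):
  psi_1 = theta_1 + phi_1 = -0.742 + (-0.821) = -1.563
Right-hand sides:
  c_0 = sigma^2 (1 + theta_1 psi_1) = 3 * (1 + (-0.742)(-1.563)) = 3 * 2.159746 = 6.479238
  c_1 = sigma^2 theta_1 = 3 * (-0.742) = -2.226
  c_2 = 0
Equations for k = 0 and k = 1 (AR order 1):
  gamma(0) = phi_1 gamma(1) + c_0
  gamma(1) = phi_1 gamma(0) + c_1
Substituting the second into the first: gamma(0) (1 - phi_1^2) = c_0 + phi_1 c_1, so
  gamma(0) = (c_0 + phi_1 c_1) / (1 - phi_1^2) = (6.479238 + (-0.821)(-2.226)) / (1 - (-0.821)^2) = 8.306784 / 0.325959 = 25.484138.
Therefore gamma(0) = 25.4841 (to 4 decimal places).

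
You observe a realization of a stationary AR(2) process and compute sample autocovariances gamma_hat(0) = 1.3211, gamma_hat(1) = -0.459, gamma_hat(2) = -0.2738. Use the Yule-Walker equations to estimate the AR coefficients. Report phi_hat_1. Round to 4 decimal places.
\hat\phi_{1} = -0.4770

The Yule-Walker equations for an AR(p) process read, in matrix form,
  Gamma_p phi = r_p,   with   (Gamma_p)_{ij} = gamma(|i - j|),
                       (r_p)_i = gamma(i),   i,j = 1..p.
Substitute the sample gammas (Toeplitz matrix and right-hand side of size 2):
  Gamma_p = [[1.3211, -0.459], [-0.459, 1.3211]]
  r_p     = [-0.459, -0.2738]
Written out:
  1.3211 phi_1 - 0.459 phi_2 = -0.459
  -0.459 phi_1 + 1.3211 phi_2 = -0.2738
Solve by Cramer's rule:
  det = gamma(0)^2 - gamma(1)^2 = (1.3211)^2 - (-0.459)^2 = 1.74530521 - 0.210681 = 1.53462421
  phi_hat_1 = [gamma(1) gamma(0) - gamma(1) gamma(2)] / det = [(-0.459)(1.3211) - (-0.459)(-0.2738)] / 1.53462421 = -0.7320591 / 1.53462421 = -0.477
  phi_hat_2 = [gamma(0) gamma(2) - gamma(1)^2] / det = [(1.3211)(-0.2738) - (-0.459)^2] / 1.53462421 = -0.57239818 / 1.53462421 = -0.373
So phi_hat = [-0.4770, -0.3730].
Therefore phi_hat_1 = -0.4770.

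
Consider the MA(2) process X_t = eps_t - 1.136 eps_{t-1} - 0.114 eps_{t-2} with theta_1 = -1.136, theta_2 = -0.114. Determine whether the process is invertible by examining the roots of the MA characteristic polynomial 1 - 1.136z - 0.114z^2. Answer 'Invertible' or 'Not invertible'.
\text{Not invertible}

The MA(q) characteristic polynomial is P(z) = 1 - 1.136z - 0.114z^2.
Invertibility requires all roots to lie outside the unit circle, i.e. |z| > 1 for every root.
Set 1 + (-1.136) z + (-0.114) z^2 = 0, i.e. a z^2 + b z + c = 0 with a = -0.114, b = -1.136, c = 1.
Discriminant D = b^2 - 4ac = (-1.136)^2 - 4*(-0.114)*1 = 1.290496 - (-0.456) = 1.746496.
D >= 0, so the roots are real: z = (-b +/- sqrt(D)) / (2a) = (1.136 +/- 1.321551) / (-0.228).
  z_1 = (1.136 + 1.321551) / (-0.228) = -10.7787,   |z_1| = 10.7787.
  z_2 = (1.136 - 1.321551) / (-0.228) = 0.8138,   |z_2| = 0.8138.
Moduli of all roots: 10.7787, 0.8138.
All moduli strictly greater than 1? No.
Verdict: Not invertible.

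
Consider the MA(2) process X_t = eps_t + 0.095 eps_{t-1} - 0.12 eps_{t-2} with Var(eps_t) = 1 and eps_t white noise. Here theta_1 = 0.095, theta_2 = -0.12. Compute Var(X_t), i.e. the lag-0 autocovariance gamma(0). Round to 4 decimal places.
\gamma(0) = 1.0234

For an MA(q) process X_t = eps_t + sum_i theta_i eps_{t-i} with
Var(eps_t) = sigma^2, the variance is
  gamma(0) = sigma^2 * (1 + sum_i theta_i^2).
  sum_i theta_i^2 = (0.095)^2 + (-0.12)^2 = 0.009025 + 0.0144 = 0.023425.
  gamma(0) = 1 * (1 + 0.023425) = 1 * 1.023425 = 1.023425, which rounds to 1.0234.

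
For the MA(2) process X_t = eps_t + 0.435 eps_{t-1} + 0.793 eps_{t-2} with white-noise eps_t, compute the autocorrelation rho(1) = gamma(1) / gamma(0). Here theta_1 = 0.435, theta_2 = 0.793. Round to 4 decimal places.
\rho(1) = 0.4290

For an MA(q) process with theta_0 = 1, the autocovariance is
  gamma(k) = sigma^2 * sum_{i=0..q-k} theta_i * theta_{i+k},
and rho(k) = gamma(k) / gamma(0). Sigma^2 cancels.
  numerator   = (1)*(0.435) + (0.435)*(0.793) = 0.779955.
  denominator = (1)^2 + (0.435)^2 + (0.793)^2 = 1.818074.
  rho(1) = 0.779955 / 1.818074 = 0.4290.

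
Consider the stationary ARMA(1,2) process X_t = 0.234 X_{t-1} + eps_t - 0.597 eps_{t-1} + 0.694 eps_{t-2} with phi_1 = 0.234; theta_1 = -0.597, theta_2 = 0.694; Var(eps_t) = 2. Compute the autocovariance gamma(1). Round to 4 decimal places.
\gamma(1) = -0.9845

Multiply the model equation by X_{t-k} and take expectations. With theta_0 = psi_0 = 1 and psi_j the MA(infinity) weights, this gives
  gamma(k) - sum_i phi_i gamma(k-i) = c_k,
  c_k = sigma^2 * sum_{j=k..q} theta_j psi_{j-k}   (c_k = 0 for k > q),
using gamma(-m) = gamma(m).
psi-weights needed (psi_j = theta_j + sum_i phi_i psi_{j-i}):
  psi_1 = theta_1 + phi_1 = -0.597 + (0.234) = -0.363
  psi_2 = theta_2 + phi_1 psi_1 = 0.694 + (0.234)(-0.363) = 0.609058
Right-hand sides:
  c_0 = sigma^2 (1 + theta_1 psi_1 + theta_2 psi_2) = 2 * (1 + (-0.597)(-0.363) + (0.694)(0.609058)) = 2 * 1.639397 = 3.278795
  c_1 = sigma^2 (theta_1 + theta_2 psi_1) = 2 * (-0.597 + (0.694)(-0.363)) = -1.697844
  c_2 = sigma^2 theta_2 = 2 * (0.694) = 1.388
Equations for k = 0 and k = 1 (AR order 1):
  gamma(0) = phi_1 gamma(1) + c_0
  gamma(1) = phi_1 gamma(0) + c_1
Substituting the second into the first: gamma(0) (1 - phi_1^2) = c_0 + phi_1 c_1, so
  gamma(0) = (c_0 + phi_1 c_1) / (1 - phi_1^2) = (3.278795 + (0.234)(-1.697844)) / (1 - (0.234)^2) = 2.881499 / 0.945244 = 3.048418.
  gamma(1) = phi_1 gamma(0) + c_1 = (0.234)(3.048418) + (-1.697844) = -0.984514.
Therefore gamma(1) = -0.9845 (to 4 decimal places).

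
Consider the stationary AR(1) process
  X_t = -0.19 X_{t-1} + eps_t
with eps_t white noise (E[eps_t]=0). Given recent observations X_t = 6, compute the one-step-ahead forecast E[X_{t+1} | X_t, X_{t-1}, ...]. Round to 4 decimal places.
E[X_{t+1} \mid \mathcal F_t] = -1.1400

For an AR(p) model X_t = c + sum_i phi_i X_{t-i} + eps_t, the
one-step-ahead conditional mean is
  E[X_{t+1} | X_t, ...] = c + sum_i phi_i X_{t+1-i}.
Substitute known values:
  E[X_{t+1} | ...] = (-0.19) * (6)
                   = -1.1400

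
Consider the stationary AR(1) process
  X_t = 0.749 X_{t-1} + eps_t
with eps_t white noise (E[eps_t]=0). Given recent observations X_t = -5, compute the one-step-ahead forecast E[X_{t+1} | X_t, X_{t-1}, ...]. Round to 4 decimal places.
E[X_{t+1} \mid \mathcal F_t] = -3.7450

For an AR(p) model X_t = c + sum_i phi_i X_{t-i} + eps_t, the
one-step-ahead conditional mean is
  E[X_{t+1} | X_t, ...] = c + sum_i phi_i X_{t+1-i}.
Substitute known values:
  E[X_{t+1} | ...] = (0.749) * (-5)
                   = -3.7450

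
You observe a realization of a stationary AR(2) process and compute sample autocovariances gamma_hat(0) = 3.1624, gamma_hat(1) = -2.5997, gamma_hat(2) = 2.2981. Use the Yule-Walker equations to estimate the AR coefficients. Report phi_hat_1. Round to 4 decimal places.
\hat\phi_{1} = -0.6930

The Yule-Walker equations for an AR(p) process read, in matrix form,
  Gamma_p phi = r_p,   with   (Gamma_p)_{ij} = gamma(|i - j|),
                       (r_p)_i = gamma(i),   i,j = 1..p.
Substitute the sample gammas (Toeplitz matrix and right-hand side of size 2):
  Gamma_p = [[3.1624, -2.5997], [-2.5997, 3.1624]]
  r_p     = [-2.5997, 2.2981]
Written out:
  3.1624 phi_1 - 2.5997 phi_2 = -2.5997
  -2.5997 phi_1 + 3.1624 phi_2 = 2.2981
Solve by Cramer's rule:
  det = gamma(0)^2 - gamma(1)^2 = (3.1624)^2 - (-2.5997)^2 = 10.00077376 - 6.75844009 = 3.24233367
  phi_hat_1 = [gamma(1) gamma(0) - gamma(1) gamma(2)] / det = [(-2.5997)(3.1624) - (-2.5997)(2.2981)] / 3.24233367 = -2.24692071 / 3.24233367 = -0.693
  phi_hat_2 = [gamma(0) gamma(2) - gamma(1)^2] / det = [(3.1624)(2.2981) - (-2.5997)^2] / 3.24233367 = 0.50907135 / 3.24233367 = 0.157
So phi_hat = [-0.6930, 0.1570].
Therefore phi_hat_1 = -0.6930.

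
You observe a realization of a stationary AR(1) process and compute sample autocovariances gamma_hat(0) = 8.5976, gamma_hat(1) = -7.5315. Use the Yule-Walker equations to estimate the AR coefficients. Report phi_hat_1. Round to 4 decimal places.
\hat\phi_{1} = -0.8760

The Yule-Walker equations for an AR(p) process read, in matrix form,
  Gamma_p phi = r_p,   with   (Gamma_p)_{ij} = gamma(|i - j|),
                       (r_p)_i = gamma(i),   i,j = 1..p.
Substitute the sample gammas (Toeplitz matrix and right-hand side of size 1):
  Gamma_p = [[8.5976]]
  r_p     = [-7.5315]
With p = 1 this is the single equation gamma(0) phi_1 = gamma(1):
  phi_hat_1 = gamma(1) / gamma(0) = -7.5315 / 8.5976 = -0.8760.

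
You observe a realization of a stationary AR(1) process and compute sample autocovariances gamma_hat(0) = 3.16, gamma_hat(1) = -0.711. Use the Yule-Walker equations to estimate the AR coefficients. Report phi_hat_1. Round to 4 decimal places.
\hat\phi_{1} = -0.2250

The Yule-Walker equations for an AR(p) process read, in matrix form,
  Gamma_p phi = r_p,   with   (Gamma_p)_{ij} = gamma(|i - j|),
                       (r_p)_i = gamma(i),   i,j = 1..p.
Substitute the sample gammas (Toeplitz matrix and right-hand side of size 1):
  Gamma_p = [[3.16]]
  r_p     = [-0.711]
With p = 1 this is the single equation gamma(0) phi_1 = gamma(1):
  phi_hat_1 = gamma(1) / gamma(0) = -0.711 / 3.16 = -0.2250.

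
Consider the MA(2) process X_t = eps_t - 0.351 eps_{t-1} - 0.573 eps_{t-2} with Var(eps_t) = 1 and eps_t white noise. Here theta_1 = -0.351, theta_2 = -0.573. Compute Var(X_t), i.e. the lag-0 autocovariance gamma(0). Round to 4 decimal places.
\gamma(0) = 1.4515

For an MA(q) process X_t = eps_t + sum_i theta_i eps_{t-i} with
Var(eps_t) = sigma^2, the variance is
  gamma(0) = sigma^2 * (1 + sum_i theta_i^2).
  sum_i theta_i^2 = (-0.351)^2 + (-0.573)^2 = 0.123201 + 0.328329 = 0.45153.
  gamma(0) = 1 * (1 + 0.45153) = 1 * 1.45153 = 1.45153, which rounds to 1.4515.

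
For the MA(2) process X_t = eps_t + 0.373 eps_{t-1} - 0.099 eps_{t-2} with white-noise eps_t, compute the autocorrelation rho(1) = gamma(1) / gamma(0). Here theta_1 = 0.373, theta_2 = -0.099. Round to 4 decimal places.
\rho(1) = 0.2925

For an MA(q) process with theta_0 = 1, the autocovariance is
  gamma(k) = sigma^2 * sum_{i=0..q-k} theta_i * theta_{i+k},
and rho(k) = gamma(k) / gamma(0). Sigma^2 cancels.
  numerator   = (1)*(0.373) + (0.373)*(-0.099) = 0.336073.
  denominator = (1)^2 + (0.373)^2 + (-0.099)^2 = 1.14893.
  rho(1) = 0.336073 / 1.14893 = 0.2925.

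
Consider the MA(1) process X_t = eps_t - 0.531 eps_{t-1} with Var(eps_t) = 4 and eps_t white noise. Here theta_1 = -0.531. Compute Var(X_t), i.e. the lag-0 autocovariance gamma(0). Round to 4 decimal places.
\gamma(0) = 5.1278

For an MA(q) process X_t = eps_t + sum_i theta_i eps_{t-i} with
Var(eps_t) = sigma^2, the variance is
  gamma(0) = sigma^2 * (1 + sum_i theta_i^2).
  sum_i theta_i^2 = (-0.531)^2 = 0.281961.
  gamma(0) = 4 * (1 + 0.281961) = 4 * 1.281961 = 5.127844, which rounds to 5.1278.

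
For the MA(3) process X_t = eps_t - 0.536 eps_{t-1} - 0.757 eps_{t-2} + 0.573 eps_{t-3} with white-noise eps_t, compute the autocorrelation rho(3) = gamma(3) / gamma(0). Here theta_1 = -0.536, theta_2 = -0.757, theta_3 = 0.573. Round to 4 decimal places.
\rho(3) = 0.2618

For an MA(q) process with theta_0 = 1, the autocovariance is
  gamma(k) = sigma^2 * sum_{i=0..q-k} theta_i * theta_{i+k},
and rho(k) = gamma(k) / gamma(0). Sigma^2 cancels.
  numerator   = (1)*(0.573) = 0.573.
  denominator = (1)^2 + (-0.536)^2 + (-0.757)^2 + (0.573)^2 = 2.188674.
  rho(3) = 0.573 / 2.188674 = 0.2618.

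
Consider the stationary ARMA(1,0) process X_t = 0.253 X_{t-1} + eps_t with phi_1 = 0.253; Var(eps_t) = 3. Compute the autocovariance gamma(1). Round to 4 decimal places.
\gamma(1) = 0.8109

Multiply the model equation by X_{t-k} and take expectations. With theta_0 = psi_0 = 1 and psi_j the MA(infinity) weights, this gives
  gamma(k) - sum_i phi_i gamma(k-i) = c_k,
  c_k = sigma^2 * sum_{j=k..q} theta_j psi_{j-k}   (c_k = 0 for k > q),
using gamma(-m) = gamma(m).
Pure AR (q = 0): c_0 = sigma^2 = 3, c_k = 0 for k >= 1.
Equations for k = 0 and k = 1 (AR order 1):
  gamma(0) = phi_1 gamma(1) + c_0
  gamma(1) = phi_1 gamma(0) + c_1
Substituting the second into the first: gamma(0) (1 - phi_1^2) = c_0 + phi_1 c_1, so
  gamma(0) = c_0 / (1 - phi_1^2) = 3 / (1 - (0.253)^2) = 3 / 0.935991 = 3.205159.
  gamma(1) = phi_1 gamma(0) = (0.253)(3.205159) = 0.810905.
Therefore gamma(1) = 0.8109 (to 4 decimal places).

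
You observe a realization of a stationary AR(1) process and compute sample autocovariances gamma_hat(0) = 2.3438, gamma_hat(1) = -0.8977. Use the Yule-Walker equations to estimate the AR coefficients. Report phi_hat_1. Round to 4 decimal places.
\hat\phi_{1} = -0.3830

The Yule-Walker equations for an AR(p) process read, in matrix form,
  Gamma_p phi = r_p,   with   (Gamma_p)_{ij} = gamma(|i - j|),
                       (r_p)_i = gamma(i),   i,j = 1..p.
Substitute the sample gammas (Toeplitz matrix and right-hand side of size 1):
  Gamma_p = [[2.3438]]
  r_p     = [-0.8977]
With p = 1 this is the single equation gamma(0) phi_1 = gamma(1):
  phi_hat_1 = gamma(1) / gamma(0) = -0.8977 / 2.3438 = -0.3830.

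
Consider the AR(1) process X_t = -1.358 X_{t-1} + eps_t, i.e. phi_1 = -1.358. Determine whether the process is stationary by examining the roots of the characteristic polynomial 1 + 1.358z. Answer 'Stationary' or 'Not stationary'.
\text{Not stationary}

The AR(p) characteristic polynomial is P(z) = 1 + 1.358z.
Stationarity requires all roots to lie outside the unit circle, i.e. |z| > 1 for every root.
This is linear in z: 1 + (1.358) z = 0  =>  z = -1/(1.358) = -0.736377,  |z| = 0.736377.
Moduli of all roots: 0.7364.
All moduli strictly greater than 1? No.
Verdict: Not stationary.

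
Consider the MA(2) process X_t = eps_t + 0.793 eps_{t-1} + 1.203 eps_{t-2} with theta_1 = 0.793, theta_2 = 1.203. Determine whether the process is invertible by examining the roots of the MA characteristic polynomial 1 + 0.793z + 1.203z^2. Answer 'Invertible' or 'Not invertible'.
\text{Not invertible}

The MA(q) characteristic polynomial is P(z) = 1 + 0.793z + 1.203z^2.
Invertibility requires all roots to lie outside the unit circle, i.e. |z| > 1 for every root.
Set 1 + (0.793) z + (1.203) z^2 = 0, i.e. a z^2 + b z + c = 0 with a = 1.203, b = 0.793, c = 1.
Discriminant D = b^2 - 4ac = (0.793)^2 - 4*(1.203)*1 = 0.628849 - (4.812) = -4.183151.
D < 0, so the roots are the complex-conjugate pair z = (-b +/- i sqrt(-D)) / (2a) = -0.3296 +/- 0.8501i.
For a conjugate pair |z|^2 = z * conj(z) = (product of roots) = c/a = 1/(1.203) = 0.831255, so |z| = sqrt(0.831255) = 0.9117 for both roots.
Moduli of all roots: 0.9117, 0.9117.
All moduli strictly greater than 1? No.
Verdict: Not invertible.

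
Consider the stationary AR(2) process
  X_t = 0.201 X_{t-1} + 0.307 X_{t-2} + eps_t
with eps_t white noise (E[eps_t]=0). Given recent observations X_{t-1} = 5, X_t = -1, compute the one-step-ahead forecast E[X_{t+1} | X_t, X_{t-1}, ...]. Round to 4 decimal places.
E[X_{t+1} \mid \mathcal F_t] = 1.3340

For an AR(p) model X_t = c + sum_i phi_i X_{t-i} + eps_t, the
one-step-ahead conditional mean is
  E[X_{t+1} | X_t, ...] = c + sum_i phi_i X_{t+1-i}.
Substitute known values:
  E[X_{t+1} | ...] = (0.201) * (-1) + (0.307) * (5)
                   = 1.3340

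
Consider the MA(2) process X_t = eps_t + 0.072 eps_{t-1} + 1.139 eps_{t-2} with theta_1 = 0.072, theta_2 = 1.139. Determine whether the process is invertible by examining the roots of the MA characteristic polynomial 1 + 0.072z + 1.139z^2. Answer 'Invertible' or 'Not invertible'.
\text{Not invertible}

The MA(q) characteristic polynomial is P(z) = 1 + 0.072z + 1.139z^2.
Invertibility requires all roots to lie outside the unit circle, i.e. |z| > 1 for every root.
Set 1 + (0.072) z + (1.139) z^2 = 0, i.e. a z^2 + b z + c = 0 with a = 1.139, b = 0.072, c = 1.
Discriminant D = b^2 - 4ac = (0.072)^2 - 4*(1.139)*1 = 0.005184 - (4.556) = -4.550816.
D < 0, so the roots are the complex-conjugate pair z = (-b +/- i sqrt(-D)) / (2a) = -0.0316 +/- 0.9365i.
For a conjugate pair |z|^2 = z * conj(z) = (product of roots) = c/a = 1/(1.139) = 0.877963, so |z| = sqrt(0.877963) = 0.937 for both roots.
Moduli of all roots: 0.9370, 0.9370.
All moduli strictly greater than 1? No.
Verdict: Not invertible.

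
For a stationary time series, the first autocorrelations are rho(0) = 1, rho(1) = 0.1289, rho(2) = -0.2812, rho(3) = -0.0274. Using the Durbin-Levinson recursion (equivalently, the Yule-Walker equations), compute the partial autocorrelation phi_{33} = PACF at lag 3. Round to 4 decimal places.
\phi_{33} = 0.0659

The PACF at lag k is phi_{kk}, the last component of the solution
to the Yule-Walker system G_k phi = r_k where
  (G_k)_{ij} = rho(|i - j|), (r_k)_i = rho(i), i,j = 1..k.
Equivalently, Durbin-Levinson gives phi_{kk} iteratively:
  phi_{11} = rho(1)
  phi_{kk} = [rho(k) - sum_{j=1..k-1} phi_{k-1,j} rho(k-j)]
            / [1 - sum_{j=1..k-1} phi_{k-1,j} rho(j)],
  phi_{k,j} = phi_{k-1,j} - phi_{kk} phi_{k-1,k-j},  j = 1..k-1.
Step k = 1:
  phi_11 = rho(1) = 0.1289.
Step k = 2:
  phi_22 = [rho(2) - phi_11 rho(1)] / [1 - phi_11 rho(1)] = [-0.2812 - (0.1289)(0.1289)] / [1 - (0.1289)(0.1289)]
         = -0.29781521 / 0.98338479 = -0.302847.
  Update: phi_21 = phi_11 - phi_22 phi_11 = 0.1289 - (-0.302847)(0.1289) = 0.167937.
Step k = 3:
  phi_33 = [rho(3) - phi_21 rho(2) - phi_22 rho(1)] / [1 - phi_21 rho(1) - phi_22 rho(2)]
    numerator   = -0.0274 - (0.167937)(-0.2812) - (-0.302847)(0.1289) = 0.05886087
    denominator = 1 - (0.167937)(0.1289) - (-0.302847)(-0.2812) = 0.89319232
  phi_33 = 0.05886087 / 0.89319232 = 0.0659.
Therefore phi_{33} = 0.0659.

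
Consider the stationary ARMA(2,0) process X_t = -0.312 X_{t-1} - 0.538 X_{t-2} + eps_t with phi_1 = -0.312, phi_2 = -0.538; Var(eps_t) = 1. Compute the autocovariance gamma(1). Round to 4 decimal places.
\gamma(1) = -0.2977

Multiply the model equation by X_{t-k} and take expectations. With theta_0 = psi_0 = 1 and psi_j the MA(infinity) weights, this gives
  gamma(k) - sum_i phi_i gamma(k-i) = c_k,
  c_k = sigma^2 * sum_{j=k..q} theta_j psi_{j-k}   (c_k = 0 for k > q),
using gamma(-m) = gamma(m).
Pure AR (q = 0): c_0 = sigma^2 = 1, c_k = 0 for k >= 1.
Equations for k = 0, 1, 2 (AR order 2, c_2 = 0):
  (E0) gamma(0) = phi_1 gamma(1) + phi_2 gamma(2) + c_0
  (E1) gamma(1) = phi_1 gamma(0) + phi_2 gamma(1) + c_1
  (E2) gamma(2) = phi_1 gamma(1) + phi_2 gamma(0)
From (E1): gamma(1) = A gamma(0) + B with
  A = phi_1 / (1 - phi_2) = -0.312 / 1.538 = -0.202861,   B = c_1 / (1 - phi_2) = 0 / 1.538 = 0.
Insert (E2) into (E0): gamma(0) (1 - phi_2^2) = phi_1 (1 + phi_2) gamma(1) + c_0.
  phi_1 (1 + phi_2) = (-0.312)(0.462) = -0.144144,   1 - phi_2^2 = 0.710556.
Replace gamma(1) by A gamma(0) + B and collect gamma(0):
  gamma(0) [0.710556 - (-0.144144)(-0.202861)] = c_0 = 1
  gamma(0) * 0.681315 = 1
  gamma(0) = 1 / 0.681315 = 1.46775.
  gamma(1) = A gamma(0) = (-0.202861)(1.46775) = -0.297749.
Therefore gamma(1) = -0.2977 (to 4 decimal places).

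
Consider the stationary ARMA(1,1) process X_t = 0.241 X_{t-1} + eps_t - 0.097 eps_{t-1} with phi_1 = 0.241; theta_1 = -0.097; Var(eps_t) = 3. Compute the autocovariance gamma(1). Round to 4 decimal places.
\gamma(1) = 0.4479

Multiply the model equation by X_{t-k} and take expectations. With theta_0 = psi_0 = 1 and psi_j the MA(infinity) weights, this gives
  gamma(k) - sum_i phi_i gamma(k-i) = c_k,
  c_k = sigma^2 * sum_{j=k..q} theta_j psi_{j-k}   (c_k = 0 for k > q),
using gamma(-m) = gamma(m).
psi-weights needed (psi_j = theta_j + sum_i phi_i psi_{j-i}):
  psi_1 = theta_1 + phi_1 = -0.097 + (0.241) = 0.144
Right-hand sides:
  c_0 = sigma^2 (1 + theta_1 psi_1) = 3 * (1 + (-0.097)(0.144)) = 3 * 0.986032 = 2.958096
  c_1 = sigma^2 theta_1 = 3 * (-0.097) = -0.291
  c_2 = 0
Equations for k = 0 and k = 1 (AR order 1):
  gamma(0) = phi_1 gamma(1) + c_0
  gamma(1) = phi_1 gamma(0) + c_1
Substituting the second into the first: gamma(0) (1 - phi_1^2) = c_0 + phi_1 c_1, so
  gamma(0) = (c_0 + phi_1 c_1) / (1 - phi_1^2) = (2.958096 + (0.241)(-0.291)) / (1 - (0.241)^2) = 2.887965 / 0.941919 = 3.066044.
  gamma(1) = phi_1 gamma(0) + c_1 = (0.241)(3.066044) + (-0.291) = 0.447917.
Therefore gamma(1) = 0.4479 (to 4 decimal places).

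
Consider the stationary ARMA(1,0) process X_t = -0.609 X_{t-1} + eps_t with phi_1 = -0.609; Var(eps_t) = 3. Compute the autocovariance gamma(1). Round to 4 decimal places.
\gamma(1) = -2.9041

Multiply the model equation by X_{t-k} and take expectations. With theta_0 = psi_0 = 1 and psi_j the MA(infinity) weights, this gives
  gamma(k) - sum_i phi_i gamma(k-i) = c_k,
  c_k = sigma^2 * sum_{j=k..q} theta_j psi_{j-k}   (c_k = 0 for k > q),
using gamma(-m) = gamma(m).
Pure AR (q = 0): c_0 = sigma^2 = 3, c_k = 0 for k >= 1.
Equations for k = 0 and k = 1 (AR order 1):
  gamma(0) = phi_1 gamma(1) + c_0
  gamma(1) = phi_1 gamma(0) + c_1
Substituting the second into the first: gamma(0) (1 - phi_1^2) = c_0 + phi_1 c_1, so
  gamma(0) = c_0 / (1 - phi_1^2) = 3 / (1 - (-0.609)^2) = 3 / 0.629119 = 4.768573.
  gamma(1) = phi_1 gamma(0) = (-0.609)(4.768573) = -2.904061.
Therefore gamma(1) = -2.9041 (to 4 decimal places).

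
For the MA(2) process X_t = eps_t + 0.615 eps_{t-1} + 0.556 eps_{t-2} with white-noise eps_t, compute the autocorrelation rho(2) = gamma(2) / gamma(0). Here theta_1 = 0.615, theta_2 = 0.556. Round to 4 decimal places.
\rho(2) = 0.3295

For an MA(q) process with theta_0 = 1, the autocovariance is
  gamma(k) = sigma^2 * sum_{i=0..q-k} theta_i * theta_{i+k},
and rho(k) = gamma(k) / gamma(0). Sigma^2 cancels.
  numerator   = (1)*(0.556) = 0.556.
  denominator = (1)^2 + (0.615)^2 + (0.556)^2 = 1.687361.
  rho(2) = 0.556 / 1.687361 = 0.3295.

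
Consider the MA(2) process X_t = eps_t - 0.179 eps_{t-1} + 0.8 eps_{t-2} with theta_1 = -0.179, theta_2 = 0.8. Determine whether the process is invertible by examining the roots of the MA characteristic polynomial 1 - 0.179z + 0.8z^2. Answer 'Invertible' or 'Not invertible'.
\text{Invertible}

The MA(q) characteristic polynomial is P(z) = 1 - 0.179z + 0.8z^2.
Invertibility requires all roots to lie outside the unit circle, i.e. |z| > 1 for every root.
Set 1 + (-0.179) z + (0.8) z^2 = 0, i.e. a z^2 + b z + c = 0 with a = 0.8, b = -0.179, c = 1.
Discriminant D = b^2 - 4ac = (-0.179)^2 - 4*(0.8)*1 = 0.032041 - (3.2) = -3.167959.
D < 0, so the roots are the complex-conjugate pair z = (-b +/- i sqrt(-D)) / (2a) = 0.1119 +/- 1.1124i.
For a conjugate pair |z|^2 = z * conj(z) = (product of roots) = c/a = 1/(0.8) = 1.25, so |z| = sqrt(1.25) = 1.118 for both roots.
Moduli of all roots: 1.1180, 1.1180.
All moduli strictly greater than 1? Yes.
Verdict: Invertible.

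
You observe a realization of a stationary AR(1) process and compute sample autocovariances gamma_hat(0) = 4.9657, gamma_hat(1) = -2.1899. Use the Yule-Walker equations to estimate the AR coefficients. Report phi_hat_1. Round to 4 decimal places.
\hat\phi_{1} = -0.4410

The Yule-Walker equations for an AR(p) process read, in matrix form,
  Gamma_p phi = r_p,   with   (Gamma_p)_{ij} = gamma(|i - j|),
                       (r_p)_i = gamma(i),   i,j = 1..p.
Substitute the sample gammas (Toeplitz matrix and right-hand side of size 1):
  Gamma_p = [[4.9657]]
  r_p     = [-2.1899]
With p = 1 this is the single equation gamma(0) phi_1 = gamma(1):
  phi_hat_1 = gamma(1) / gamma(0) = -2.1899 / 4.9657 = -0.4410.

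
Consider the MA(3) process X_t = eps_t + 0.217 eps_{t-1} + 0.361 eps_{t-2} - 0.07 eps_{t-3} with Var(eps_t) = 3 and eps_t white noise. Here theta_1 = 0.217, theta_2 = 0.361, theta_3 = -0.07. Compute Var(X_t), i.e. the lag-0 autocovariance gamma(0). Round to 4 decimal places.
\gamma(0) = 3.5469

For an MA(q) process X_t = eps_t + sum_i theta_i eps_{t-i} with
Var(eps_t) = sigma^2, the variance is
  gamma(0) = sigma^2 * (1 + sum_i theta_i^2).
  sum_i theta_i^2 = (0.217)^2 + (0.361)^2 + (-0.07)^2 = 0.047089 + 0.130321 + 0.0049 = 0.18231.
  gamma(0) = 3 * (1 + 0.18231) = 3 * 1.18231 = 3.54693, which rounds to 3.5469.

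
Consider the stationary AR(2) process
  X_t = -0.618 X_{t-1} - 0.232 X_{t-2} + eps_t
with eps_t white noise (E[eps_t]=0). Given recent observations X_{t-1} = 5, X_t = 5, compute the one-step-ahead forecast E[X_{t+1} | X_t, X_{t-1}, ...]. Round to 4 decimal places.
E[X_{t+1} \mid \mathcal F_t] = -4.2500

For an AR(p) model X_t = c + sum_i phi_i X_{t-i} + eps_t, the
one-step-ahead conditional mean is
  E[X_{t+1} | X_t, ...] = c + sum_i phi_i X_{t+1-i}.
Substitute known values:
  E[X_{t+1} | ...] = (-0.618) * (5) + (-0.232) * (5)
                   = -4.2500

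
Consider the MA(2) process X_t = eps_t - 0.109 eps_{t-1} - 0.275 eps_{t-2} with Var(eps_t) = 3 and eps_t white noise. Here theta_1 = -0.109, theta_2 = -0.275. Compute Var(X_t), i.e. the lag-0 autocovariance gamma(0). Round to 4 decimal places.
\gamma(0) = 3.2625

For an MA(q) process X_t = eps_t + sum_i theta_i eps_{t-i} with
Var(eps_t) = sigma^2, the variance is
  gamma(0) = sigma^2 * (1 + sum_i theta_i^2).
  sum_i theta_i^2 = (-0.109)^2 + (-0.275)^2 = 0.011881 + 0.075625 = 0.087506.
  gamma(0) = 3 * (1 + 0.087506) = 3 * 1.087506 = 3.262518, which rounds to 3.2625.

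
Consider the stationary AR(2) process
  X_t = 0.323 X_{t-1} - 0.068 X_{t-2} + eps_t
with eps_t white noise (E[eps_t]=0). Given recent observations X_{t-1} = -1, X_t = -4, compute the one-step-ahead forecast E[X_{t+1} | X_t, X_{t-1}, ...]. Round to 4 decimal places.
E[X_{t+1} \mid \mathcal F_t] = -1.2240

For an AR(p) model X_t = c + sum_i phi_i X_{t-i} + eps_t, the
one-step-ahead conditional mean is
  E[X_{t+1} | X_t, ...] = c + sum_i phi_i X_{t+1-i}.
Substitute known values:
  E[X_{t+1} | ...] = (0.323) * (-4) + (-0.068) * (-1)
                   = -1.2240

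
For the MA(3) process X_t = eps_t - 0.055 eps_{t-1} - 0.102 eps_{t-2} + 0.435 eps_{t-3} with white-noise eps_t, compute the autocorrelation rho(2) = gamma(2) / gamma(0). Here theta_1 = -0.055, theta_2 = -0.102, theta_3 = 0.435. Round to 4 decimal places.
\rho(2) = -0.1047

For an MA(q) process with theta_0 = 1, the autocovariance is
  gamma(k) = sigma^2 * sum_{i=0..q-k} theta_i * theta_{i+k},
and rho(k) = gamma(k) / gamma(0). Sigma^2 cancels.
  numerator   = (1)*(-0.102) + (-0.055)*(0.435) = -0.125925.
  denominator = (1)^2 + (-0.055)^2 + (-0.102)^2 + (0.435)^2 = 1.202654.
  rho(2) = -0.125925 / 1.202654 = -0.1047.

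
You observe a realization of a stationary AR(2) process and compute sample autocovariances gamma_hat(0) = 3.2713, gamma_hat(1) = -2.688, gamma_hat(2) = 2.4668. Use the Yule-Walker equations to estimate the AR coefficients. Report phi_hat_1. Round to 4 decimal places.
\hat\phi_{1} = -0.6221

The Yule-Walker equations for an AR(p) process read, in matrix form,
  Gamma_p phi = r_p,   with   (Gamma_p)_{ij} = gamma(|i - j|),
                       (r_p)_i = gamma(i),   i,j = 1..p.
Substitute the sample gammas (Toeplitz matrix and right-hand side of size 2):
  Gamma_p = [[3.2713, -2.688], [-2.688, 3.2713]]
  r_p     = [-2.688, 2.4668]
Written out:
  3.2713 phi_1 - 2.688 phi_2 = -2.688
  -2.688 phi_1 + 3.2713 phi_2 = 2.4668
Solve by Cramer's rule:
  det = gamma(0)^2 - gamma(1)^2 = (3.2713)^2 - (-2.688)^2 = 10.70140369 - 7.225344 = 3.47605969
  phi_hat_1 = [gamma(1) gamma(0) - gamma(1) gamma(2)] / det = [(-2.688)(3.2713) - (-2.688)(2.4668)] / 3.47605969 = -2.162496 / 3.47605969 = -0.6221
  phi_hat_2 = [gamma(0) gamma(2) - gamma(1)^2] / det = [(3.2713)(2.4668) - (-2.688)^2] / 3.47605969 = 0.84429884 / 3.47605969 = 0.2429
So phi_hat = [-0.6221, 0.2429].
Therefore phi_hat_1 = -0.6221.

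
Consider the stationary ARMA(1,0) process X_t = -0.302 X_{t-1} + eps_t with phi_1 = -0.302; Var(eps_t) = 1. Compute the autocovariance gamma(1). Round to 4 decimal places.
\gamma(1) = -0.3323

Multiply the model equation by X_{t-k} and take expectations. With theta_0 = psi_0 = 1 and psi_j the MA(infinity) weights, this gives
  gamma(k) - sum_i phi_i gamma(k-i) = c_k,
  c_k = sigma^2 * sum_{j=k..q} theta_j psi_{j-k}   (c_k = 0 for k > q),
using gamma(-m) = gamma(m).
Pure AR (q = 0): c_0 = sigma^2 = 1, c_k = 0 for k >= 1.
Equations for k = 0 and k = 1 (AR order 1):
  gamma(0) = phi_1 gamma(1) + c_0
  gamma(1) = phi_1 gamma(0) + c_1
Substituting the second into the first: gamma(0) (1 - phi_1^2) = c_0 + phi_1 c_1, so
  gamma(0) = c_0 / (1 - phi_1^2) = 1 / (1 - (-0.302)^2) = 1 / 0.908796 = 1.100357.
  gamma(1) = phi_1 gamma(0) = (-0.302)(1.100357) = -0.332308.
Therefore gamma(1) = -0.3323 (to 4 decimal places).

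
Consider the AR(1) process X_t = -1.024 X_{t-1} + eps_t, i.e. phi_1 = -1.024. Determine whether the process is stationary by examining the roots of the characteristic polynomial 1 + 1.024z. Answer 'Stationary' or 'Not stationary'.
\text{Not stationary}

The AR(p) characteristic polynomial is P(z) = 1 + 1.024z.
Stationarity requires all roots to lie outside the unit circle, i.e. |z| > 1 for every root.
This is linear in z: 1 + (1.024) z = 0  =>  z = -1/(1.024) = -0.976562,  |z| = 0.976562.
Moduli of all roots: 0.9766.
All moduli strictly greater than 1? No.
Verdict: Not stationary.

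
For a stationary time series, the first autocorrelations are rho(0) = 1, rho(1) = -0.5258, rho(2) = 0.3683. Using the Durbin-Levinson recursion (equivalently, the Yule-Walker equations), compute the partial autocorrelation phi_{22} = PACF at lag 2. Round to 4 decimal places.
\phi_{22} = 0.1269

The PACF at lag k is phi_{kk}, the last component of the solution
to the Yule-Walker system G_k phi = r_k where
  (G_k)_{ij} = rho(|i - j|), (r_k)_i = rho(i), i,j = 1..k.
Equivalently, Durbin-Levinson gives phi_{kk} iteratively:
  phi_{11} = rho(1)
  phi_{kk} = [rho(k) - sum_{j=1..k-1} phi_{k-1,j} rho(k-j)]
            / [1 - sum_{j=1..k-1} phi_{k-1,j} rho(j)],
  phi_{k,j} = phi_{k-1,j} - phi_{kk} phi_{k-1,k-j},  j = 1..k-1.
Step k = 1:
  phi_11 = rho(1) = -0.5258.
Step k = 2:
  phi_22 = [rho(2) - phi_11 rho(1)] / [1 - phi_11 rho(1)] = [0.3683 - (-0.5258)(-0.5258)] / [1 - (-0.5258)(-0.5258)]
         = 0.09183436 / 0.72353436 = 0.1269.
Therefore phi_{22} = 0.1269.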